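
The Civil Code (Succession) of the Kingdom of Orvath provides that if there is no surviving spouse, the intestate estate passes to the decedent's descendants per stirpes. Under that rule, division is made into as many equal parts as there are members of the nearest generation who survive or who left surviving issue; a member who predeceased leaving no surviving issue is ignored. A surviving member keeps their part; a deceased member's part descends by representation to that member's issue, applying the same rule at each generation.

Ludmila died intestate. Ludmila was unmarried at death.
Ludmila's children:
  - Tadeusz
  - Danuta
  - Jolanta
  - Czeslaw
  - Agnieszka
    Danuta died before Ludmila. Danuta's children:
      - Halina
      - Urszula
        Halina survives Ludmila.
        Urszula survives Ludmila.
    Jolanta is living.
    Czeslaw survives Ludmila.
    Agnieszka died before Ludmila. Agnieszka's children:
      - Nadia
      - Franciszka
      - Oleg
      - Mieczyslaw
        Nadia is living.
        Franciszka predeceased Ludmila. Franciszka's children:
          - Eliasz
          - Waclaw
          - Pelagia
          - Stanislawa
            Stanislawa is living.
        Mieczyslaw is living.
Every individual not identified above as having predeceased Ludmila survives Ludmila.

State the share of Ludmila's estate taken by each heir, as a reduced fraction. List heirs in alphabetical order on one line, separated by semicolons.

Czeslaw 1/5; Eliasz 1/80; Halina 1/10; Jolanta 1/5; Mieczyslaw 1/20; Nadia 1/20; Oleg 1/20; Pelagia 1/80; Stanislawa 1/80; Tadeusz 1/5; Urszula 1/10; Waclaw 1/80

There is no surviving spouse, so the entire estate passes to Ludmila's descendants per stirpes.
The estate is divided into 5 equal shares of 1/5 among Tadeusz, Danuta, Jolanta, Czeslaw, Agnieszka.
Tadeusz is living and takes 1/5.
Danuta predeceased; the 1/5 allotted to Danuta's branch passes to Danuta's issue by representation.
The 1/5 is divided into 2 equal shares of 1/10 among Halina, Urszula.
Halina is living and takes 1/10.
Urszula is living and takes 1/10.
Jolanta is living and takes 1/5.
Czeslaw is living and takes 1/5.
Agnieszka predeceased; the 1/5 allotted to Agnieszka's branch passes to Agnieszka's issue by representation.
The 1/5 is divided into 4 equal shares of 1/20 among Nadia, Franciszka, Oleg, Mieczyslaw.
Nadia is living and takes 1/20.
Franciszka predeceased; the 1/20 allotted to Franciszka's branch passes to Franciszka's issue by representation.
The 1/20 is divided into 4 equal shares of 1/80 among Eliasz, Waclaw, Pelagia, Stanislawa.
Eliasz is living and takes 1/80.
Waclaw is living and takes 1/80.
Pelagia is living and takes 1/80.
Stanislawa is living and takes 1/80.
Oleg is living and takes 1/20.
Mieczyslaw is living and takes 1/20.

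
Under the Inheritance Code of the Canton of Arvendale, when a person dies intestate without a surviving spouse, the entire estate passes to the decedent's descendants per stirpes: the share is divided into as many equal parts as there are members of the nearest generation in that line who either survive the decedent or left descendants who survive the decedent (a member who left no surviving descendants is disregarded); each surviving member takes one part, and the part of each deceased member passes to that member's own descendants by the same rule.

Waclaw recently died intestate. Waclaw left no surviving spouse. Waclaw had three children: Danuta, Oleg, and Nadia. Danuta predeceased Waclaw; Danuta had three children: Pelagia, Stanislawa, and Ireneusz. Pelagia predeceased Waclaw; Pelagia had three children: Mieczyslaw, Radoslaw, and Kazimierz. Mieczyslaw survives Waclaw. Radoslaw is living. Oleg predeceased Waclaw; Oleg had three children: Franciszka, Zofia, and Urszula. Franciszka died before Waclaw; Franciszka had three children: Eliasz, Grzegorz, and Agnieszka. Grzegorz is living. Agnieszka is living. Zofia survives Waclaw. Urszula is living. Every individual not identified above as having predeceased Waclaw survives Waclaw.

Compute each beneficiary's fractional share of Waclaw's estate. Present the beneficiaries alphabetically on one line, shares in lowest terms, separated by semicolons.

There is no surviving spouse, so the entire estate passes to Waclaw's descendants per stirpes.
The estate is divided into 3 equal shares of 1/3 among Danuta, Oleg, Nadia.
Danuta predeceased; the 1/3 allotted to Danuta's branch passes to Danuta's issue by representation.
The 1/3 is divided into 3 equal shares of 1/9 among Pelagia, Stanislawa, Ireneusz.
Pelagia predeceased; the 1/9 allotted to Pelagia's branch passes to Pelagia's issue by representation.
The 1/9 is divided into 3 equal shares of 1/27 among Mieczyslaw, Radoslaw, Kazimierz.
Mieczyslaw is living and takes 1/27.
Radoslaw is living and takes 1/27.
Kazimierz is living and takes 1/27.
Stanislawa is living and takes 1/9.
Ireneusz is living and takes 1/9.
Oleg predeceased; the 1/3 allotted to Oleg's branch passes to Oleg's issue by representation.
The 1/3 is divided into 3 equal shares of 1/9 among Franciszka, Zofia, Urszula.
Franciszka predeceased; the 1/9 allotted to Franciszka's branch passes to Franciszka's issue by representation.
The 1/9 is divided into 3 equal shares of 1/27 among Eliasz, Grzegorz, Agnieszka.
Eliasz is living and takes 1/27.
Grzegorz is living and takes 1/27.
Agnieszka is living and takes 1/27.
Zofia is living and takes 1/9.
Urszula is living and takes 1/9.
Nadia is living and takes 1/3.

Agnieszka 1/27; Eliasz 1/27; Grzegorz 1/27; Ireneusz 1/9; Kazimierz 1/27; Mieczyslaw 1/27; Nadia 1/3; Radoslaw 1/27; Stanislawa 1/9; Urszula 1/9; Zofia 1/9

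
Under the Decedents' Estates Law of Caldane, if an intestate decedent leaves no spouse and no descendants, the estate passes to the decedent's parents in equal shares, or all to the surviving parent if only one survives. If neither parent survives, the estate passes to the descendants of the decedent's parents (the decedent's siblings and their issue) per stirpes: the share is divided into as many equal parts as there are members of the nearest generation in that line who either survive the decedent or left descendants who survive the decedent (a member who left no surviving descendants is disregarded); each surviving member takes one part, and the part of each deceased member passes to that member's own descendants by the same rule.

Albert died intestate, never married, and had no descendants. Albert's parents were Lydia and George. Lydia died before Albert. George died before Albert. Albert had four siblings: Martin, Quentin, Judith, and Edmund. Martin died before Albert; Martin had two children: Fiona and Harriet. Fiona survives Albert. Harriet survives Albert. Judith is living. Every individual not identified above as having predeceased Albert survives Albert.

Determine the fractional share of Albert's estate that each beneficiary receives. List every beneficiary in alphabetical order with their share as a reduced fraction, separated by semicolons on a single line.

Neither parent survives and there are no descendants, so the estate passes to Albert's siblings and their issue per stirpes.
The estate is divided into 4 equal shares of 1/4 among Martin, Quentin, Judith, Edmund.
Martin predeceased; the 1/4 allotted to Martin's branch passes to Martin's issue by representation.
The 1/4 is divided into 2 equal shares of 1/8 among Fiona, Harriet.
Fiona is living and takes 1/8.
Harriet is living and takes 1/8.
Quentin is living and takes 1/4.
Judith is living and takes 1/4.
Edmund is living and takes 1/4.

Edmund 1/4; Fiona 1/8; Harriet 1/8; Judith 1/4; Quentin 1/4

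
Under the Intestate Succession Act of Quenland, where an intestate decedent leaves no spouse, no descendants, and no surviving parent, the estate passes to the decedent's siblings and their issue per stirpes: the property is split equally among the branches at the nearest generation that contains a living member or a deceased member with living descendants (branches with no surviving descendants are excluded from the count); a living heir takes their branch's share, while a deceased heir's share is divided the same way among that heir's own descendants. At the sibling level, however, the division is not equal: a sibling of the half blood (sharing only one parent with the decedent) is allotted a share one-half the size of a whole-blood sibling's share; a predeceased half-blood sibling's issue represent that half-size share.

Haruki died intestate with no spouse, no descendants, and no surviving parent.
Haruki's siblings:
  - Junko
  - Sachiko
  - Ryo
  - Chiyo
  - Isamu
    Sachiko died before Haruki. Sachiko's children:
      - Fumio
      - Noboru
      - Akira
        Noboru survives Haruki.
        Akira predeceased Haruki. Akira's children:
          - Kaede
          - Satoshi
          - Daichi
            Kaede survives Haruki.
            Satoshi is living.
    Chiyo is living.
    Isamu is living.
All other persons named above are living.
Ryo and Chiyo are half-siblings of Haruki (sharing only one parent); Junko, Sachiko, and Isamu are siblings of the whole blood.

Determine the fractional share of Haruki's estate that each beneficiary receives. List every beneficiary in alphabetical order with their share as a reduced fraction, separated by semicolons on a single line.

Chiyo 1/8; Daichi 1/36; Fumio 1/12; Isamu 1/4; Junko 1/4; Kaede 1/36; Noboru 1/12; Ryo 1/8; Satoshi 1/36

No spouse, descendants, or parent survives, so the estate passes to Haruki's siblings per stirpes.
Half-blood siblings count for one-half the weight of whole-blood siblings at the initial division.
Dividing 1 in proportion to weights (total weight 4): Junko (weight 1) → 1/4; Sachiko (weight 1) → 1/4; Ryo (weight 1/2) → 1/8; Chiyo (weight 1/2) → 1/8; Isamu (weight 1) → 1/4.
Junko is living and takes 1/4.
Sachiko predeceased; the 1/4 allotted to Sachiko's branch passes to Sachiko's issue by representation.
The 1/4 is divided into 3 equal shares of 1/12 among Fumio, Noboru, Akira.
Fumio is living and takes 1/12.
Noboru is living and takes 1/12.
Akira predeceased; the 1/12 allotted to Akira's branch passes to Akira's issue by representation.
The 1/12 is divided into 3 equal shares of 1/36 among Kaede, Satoshi, Daichi.
Kaede is living and takes 1/36.
Satoshi is living and takes 1/36.
Daichi is living and takes 1/36.
Ryo is living and takes 1/8.
Chiyo is living and takes 1/8.
Isamu is living and takes 1/4.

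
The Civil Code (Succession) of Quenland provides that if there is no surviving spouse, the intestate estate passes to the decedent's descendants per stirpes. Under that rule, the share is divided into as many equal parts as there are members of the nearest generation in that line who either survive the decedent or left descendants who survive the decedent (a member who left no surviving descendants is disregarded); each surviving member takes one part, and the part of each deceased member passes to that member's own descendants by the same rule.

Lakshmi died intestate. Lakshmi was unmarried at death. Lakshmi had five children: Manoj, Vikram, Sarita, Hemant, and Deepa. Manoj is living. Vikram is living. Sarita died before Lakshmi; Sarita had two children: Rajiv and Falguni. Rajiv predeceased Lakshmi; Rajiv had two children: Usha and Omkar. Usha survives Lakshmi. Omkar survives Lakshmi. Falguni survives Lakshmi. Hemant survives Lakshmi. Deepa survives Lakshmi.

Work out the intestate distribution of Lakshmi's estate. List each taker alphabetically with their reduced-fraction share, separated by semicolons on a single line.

Deepa 1/5; Falguni 1/10; Hemant 1/5; Manoj 1/5; Omkar 1/20; Usha 1/20; Vikram 1/5

There is no surviving spouse, so the entire estate passes to Lakshmi's descendants per stirpes.
The estate is divided into 5 equal shares of 1/5 among Manoj, Vikram, Sarita, Hemant, Deepa.
Manoj is living and takes 1/5.
Vikram is living and takes 1/5.
Sarita predeceased; the 1/5 allotted to Sarita's branch passes to Sarita's issue by representation.
The 1/5 is divided into 2 equal shares of 1/10 among Rajiv, Falguni.
Rajiv predeceased; the 1/10 allotted to Rajiv's branch passes to Rajiv's issue by representation.
The 1/10 is divided into 2 equal shares of 1/20 among Usha, Omkar.
Usha is living and takes 1/20.
Omkar is living and takes 1/20.
Falguni is living and takes 1/10.
Hemant is living and takes 1/5.
Deepa is living and takes 1/5.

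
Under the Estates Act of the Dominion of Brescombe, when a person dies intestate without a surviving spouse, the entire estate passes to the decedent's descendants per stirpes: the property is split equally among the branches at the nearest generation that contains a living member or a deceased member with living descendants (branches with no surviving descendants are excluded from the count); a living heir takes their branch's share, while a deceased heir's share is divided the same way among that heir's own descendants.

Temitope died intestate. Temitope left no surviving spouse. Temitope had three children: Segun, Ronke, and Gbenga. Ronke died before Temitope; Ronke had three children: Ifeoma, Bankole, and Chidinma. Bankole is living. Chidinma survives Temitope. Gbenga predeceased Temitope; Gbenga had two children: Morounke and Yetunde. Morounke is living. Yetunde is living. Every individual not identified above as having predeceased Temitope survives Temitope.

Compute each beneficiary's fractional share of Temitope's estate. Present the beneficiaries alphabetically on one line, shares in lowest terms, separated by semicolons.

Bankole 1/9; Chidinma 1/9; Ifeoma 1/9; Morounke 1/6; Segun 1/3; Yetunde 1/6

There is no surviving spouse, so the entire estate passes to Temitope's descendants per stirpes.
The estate is divided into 3 equal shares of 1/3 among Segun, Ronke, Gbenga.
Segun is living and takes 1/3.
Ronke predeceased; the 1/3 allotted to Ronke's branch passes to Ronke's issue by representation.
The 1/3 is divided into 3 equal shares of 1/9 among Ifeoma, Bankole, Chidinma.
Ifeoma is living and takes 1/9.
Bankole is living and takes 1/9.
Chidinma is living and takes 1/9.
Gbenga predeceased; the 1/3 allotted to Gbenga's branch passes to Gbenga's issue by representation.
The 1/3 is divided into 2 equal shares of 1/6 among Morounke, Yetunde.
Morounke is living and takes 1/6.
Yetunde is living and takes 1/6.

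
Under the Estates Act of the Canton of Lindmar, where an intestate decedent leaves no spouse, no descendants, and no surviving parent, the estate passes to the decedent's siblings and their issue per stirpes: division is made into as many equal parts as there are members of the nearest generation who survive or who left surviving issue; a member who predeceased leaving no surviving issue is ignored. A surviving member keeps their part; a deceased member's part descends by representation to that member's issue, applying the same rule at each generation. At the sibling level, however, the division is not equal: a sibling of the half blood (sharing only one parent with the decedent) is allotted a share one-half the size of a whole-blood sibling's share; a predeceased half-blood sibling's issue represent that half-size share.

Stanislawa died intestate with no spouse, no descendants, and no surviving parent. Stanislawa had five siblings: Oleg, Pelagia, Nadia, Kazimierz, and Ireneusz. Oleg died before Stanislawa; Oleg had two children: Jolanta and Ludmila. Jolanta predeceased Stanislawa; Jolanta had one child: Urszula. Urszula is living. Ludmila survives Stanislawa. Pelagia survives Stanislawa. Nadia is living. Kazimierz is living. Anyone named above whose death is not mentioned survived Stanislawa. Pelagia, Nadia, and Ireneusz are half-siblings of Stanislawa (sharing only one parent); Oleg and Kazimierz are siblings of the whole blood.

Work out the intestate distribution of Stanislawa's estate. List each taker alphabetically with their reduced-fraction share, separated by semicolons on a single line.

Ireneusz 1/7; Kazimierz 2/7; Ludmila 1/7; Nadia 1/7; Pelagia 1/7; Urszula 1/7

No spouse, descendants, or parent survives, so the estate passes to Stanislawa's siblings per stirpes.
Half-blood siblings count for one-half the weight of whole-blood siblings at the initial division.
Dividing 1 in proportion to weights (total weight 7/2): Oleg (weight 1) → 2/7; Pelagia (weight 1/2) → 1/7; Nadia (weight 1/2) → 1/7; Kazimierz (weight 1) → 2/7; Ireneusz (weight 1/2) → 1/7.
Oleg predeceased; the 2/7 allotted to Oleg's branch passes to Oleg's issue by representation.
The 2/7 is divided into 2 equal shares of 1/7 among Jolanta, Ludmila.
Jolanta predeceased; the 1/7 allotted to Jolanta's branch passes to Jolanta's issue by representation.
Urszula is the sole taker at this level and receives the full 1/7.
Ludmila is living and takes 1/7.
Pelagia is living and takes 1/7.
Nadia is living and takes 1/7.
Kazimierz is living and takes 2/7.
Ireneusz is living and takes 1/7.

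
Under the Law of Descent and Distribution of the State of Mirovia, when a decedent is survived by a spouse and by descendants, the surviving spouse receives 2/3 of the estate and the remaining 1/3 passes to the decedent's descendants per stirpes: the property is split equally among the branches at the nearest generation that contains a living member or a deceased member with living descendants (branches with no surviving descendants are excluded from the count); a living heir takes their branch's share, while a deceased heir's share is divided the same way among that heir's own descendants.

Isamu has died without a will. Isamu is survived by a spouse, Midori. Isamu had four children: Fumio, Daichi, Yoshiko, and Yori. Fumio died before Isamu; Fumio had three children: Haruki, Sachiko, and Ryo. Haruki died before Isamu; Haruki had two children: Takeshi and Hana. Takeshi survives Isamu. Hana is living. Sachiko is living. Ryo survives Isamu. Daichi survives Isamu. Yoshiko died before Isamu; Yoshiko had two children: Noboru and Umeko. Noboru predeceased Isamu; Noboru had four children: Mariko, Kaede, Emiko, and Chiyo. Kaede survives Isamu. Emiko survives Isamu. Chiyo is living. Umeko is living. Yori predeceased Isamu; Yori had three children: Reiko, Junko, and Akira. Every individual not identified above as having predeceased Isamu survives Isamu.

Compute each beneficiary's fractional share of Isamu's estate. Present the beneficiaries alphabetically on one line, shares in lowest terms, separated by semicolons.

Akira 1/36; Chiyo 1/96; Daichi 1/12; Emiko 1/96; Hana 1/72; Junko 1/36; Kaede 1/96; Mariko 1/96; Midori 2/3; Reiko 1/36; Ryo 1/36; Sachiko 1/36; Takeshi 1/72; Umeko 1/24

Midori, as surviving spouse, takes 2/3.
The remaining 1/3 passes to Isamu's descendants per stirpes.
The 1/3 is divided into 4 equal shares of 1/12 among Fumio, Daichi, Yoshiko, Yori.
Fumio predeceased; the 1/12 allotted to Fumio's branch passes to Fumio's issue by representation.
The 1/12 is divided into 3 equal shares of 1/36 among Haruki, Sachiko, Ryo.
Haruki predeceased; the 1/36 allotted to Haruki's branch passes to Haruki's issue by representation.
The 1/36 is divided into 2 equal shares of 1/72 among Takeshi, Hana.
Takeshi is living and takes 1/72.
Hana is living and takes 1/72.
Sachiko is living and takes 1/36.
Ryo is living and takes 1/36.
Daichi is living and takes 1/12.
Yoshiko predeceased; the 1/12 allotted to Yoshiko's branch passes to Yoshiko's issue by representation.
The 1/12 is divided into 2 equal shares of 1/24 among Noboru, Umeko.
Noboru predeceased; the 1/24 allotted to Noboru's branch passes to Noboru's issue by representation.
The 1/24 is divided into 4 equal shares of 1/96 among Mariko, Kaede, Emiko, Chiyo.
Mariko is living and takes 1/96.
Kaede is living and takes 1/96.
Emiko is living and takes 1/96.
Chiyo is living and takes 1/96.
Umeko is living and takes 1/24.
Yori predeceased; the 1/12 allotted to Yori's branch passes to Yori's issue by representation.
The 1/12 is divided into 3 equal shares of 1/36 among Reiko, Junko, Akira.
Reiko is living and takes 1/36.
Junko is living and takes 1/36.
Akira is living and takes 1/36.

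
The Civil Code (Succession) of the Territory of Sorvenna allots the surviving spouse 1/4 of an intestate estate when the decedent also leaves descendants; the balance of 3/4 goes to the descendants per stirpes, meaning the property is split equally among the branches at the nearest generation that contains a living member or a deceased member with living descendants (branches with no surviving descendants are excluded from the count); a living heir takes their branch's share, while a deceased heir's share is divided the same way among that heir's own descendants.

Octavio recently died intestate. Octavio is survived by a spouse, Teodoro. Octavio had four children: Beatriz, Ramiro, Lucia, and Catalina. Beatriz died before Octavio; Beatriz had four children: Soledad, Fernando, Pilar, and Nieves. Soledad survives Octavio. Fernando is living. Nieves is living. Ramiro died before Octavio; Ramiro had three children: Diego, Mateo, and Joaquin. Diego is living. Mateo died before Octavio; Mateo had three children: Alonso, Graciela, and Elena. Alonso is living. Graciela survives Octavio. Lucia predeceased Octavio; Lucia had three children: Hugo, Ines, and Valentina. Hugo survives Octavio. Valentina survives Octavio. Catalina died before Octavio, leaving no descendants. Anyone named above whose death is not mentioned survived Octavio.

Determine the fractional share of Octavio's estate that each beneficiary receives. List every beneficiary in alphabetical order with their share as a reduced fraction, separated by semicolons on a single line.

Alonso 1/36; Diego 1/12; Elena 1/36; Fernando 1/16; Graciela 1/36; Hugo 1/12; Ines 1/12; Joaquin 1/12; Nieves 1/16; Pilar 1/16; Soledad 1/16; Teodoro 1/4; Valentina 1/12

Teodoro, as surviving spouse, takes 1/4.
The remaining 3/4 passes to Octavio's descendants per stirpes.
Catalina left no surviving issue, so that branch lapses and is disregarded.
The 3/4 is divided into 3 equal shares of 1/4 among Beatriz, Ramiro, Lucia.
Beatriz predeceased; the 1/4 allotted to Beatriz's branch passes to Beatriz's issue by representation.
The 1/4 is divided into 4 equal shares of 1/16 among Soledad, Fernando, Pilar, Nieves.
Soledad is living and takes 1/16.
Fernando is living and takes 1/16.
Pilar is living and takes 1/16.
Nieves is living and takes 1/16.
Ramiro predeceased; the 1/4 allotted to Ramiro's branch passes to Ramiro's issue by representation.
The 1/4 is divided into 3 equal shares of 1/12 among Diego, Mateo, Joaquin.
Diego is living and takes 1/12.
Mateo predeceased; the 1/12 allotted to Mateo's branch passes to Mateo's issue by representation.
The 1/12 is divided into 3 equal shares of 1/36 among Alonso, Graciela, Elena.
Alonso is living and takes 1/36.
Graciela is living and takes 1/36.
Elena is living and takes 1/36.
Joaquin is living and takes 1/12.
Lucia predeceased; the 1/4 allotted to Lucia's branch passes to Lucia's issue by representation.
The 1/4 is divided into 3 equal shares of 1/12 among Hugo, Ines, Valentina.
Hugo is living and takes 1/12.
Ines is living and takes 1/12.
Valentina is living and takes 1/12.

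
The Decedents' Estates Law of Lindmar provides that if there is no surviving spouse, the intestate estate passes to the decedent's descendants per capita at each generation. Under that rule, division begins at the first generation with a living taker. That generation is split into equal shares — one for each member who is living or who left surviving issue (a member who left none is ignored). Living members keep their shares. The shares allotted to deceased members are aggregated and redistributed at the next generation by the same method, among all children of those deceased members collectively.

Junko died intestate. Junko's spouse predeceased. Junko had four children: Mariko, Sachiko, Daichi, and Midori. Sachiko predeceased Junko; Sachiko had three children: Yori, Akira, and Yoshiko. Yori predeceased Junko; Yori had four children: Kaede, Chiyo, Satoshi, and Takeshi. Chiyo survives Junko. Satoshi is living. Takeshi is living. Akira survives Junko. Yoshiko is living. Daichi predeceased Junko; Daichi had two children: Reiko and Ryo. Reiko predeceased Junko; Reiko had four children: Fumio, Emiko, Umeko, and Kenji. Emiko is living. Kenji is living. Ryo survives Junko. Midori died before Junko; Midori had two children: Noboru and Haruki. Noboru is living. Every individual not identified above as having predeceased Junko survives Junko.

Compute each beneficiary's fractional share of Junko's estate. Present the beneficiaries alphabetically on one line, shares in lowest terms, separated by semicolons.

There is no surviving spouse, so the entire estate passes to Junko's descendants per capita at each generation.
At generation 1 (Mariko, Sachiko, Daichi, Midori) there are 4 shares of (1)/4 = 1/4 each.
Living: Mariko — each takes 1/4.
Deceased: Sachiko, Daichi, and Midori. Their combined 3/4 is pooled and carried to generation 2.
At generation 2 (Yori, Akira, Yoshiko, Reiko, Ryo, Noboru, Haruki) there are 7 shares of (3/4)/7 = 3/28 each.
Living: Akira, Yoshiko, Ryo, Noboru, and Haruki — each takes 3/28.
Deceased: Yori and Reiko. Their combined 3/14 is pooled and carried to generation 3.
At generation 3 (Kaede, Chiyo, Satoshi, Takeshi, Fumio, Emiko, Umeko, Kenji) there are 8 shares of (3/14)/8 = 3/112 each.
Living: Kaede, Chiyo, Satoshi, Takeshi, Fumio, Emiko, Umeko, and Kenji — each takes 3/112.

Akira 3/28; Chiyo 3/112; Emiko 3/112; Fumio 3/112; Haruki 3/28; Kaede 3/112; Kenji 3/112; Mariko 1/4; Noboru 3/28; Ryo 3/28; Satoshi 3/112; Takeshi 3/112; Umeko 3/112; Yoshiko 3/28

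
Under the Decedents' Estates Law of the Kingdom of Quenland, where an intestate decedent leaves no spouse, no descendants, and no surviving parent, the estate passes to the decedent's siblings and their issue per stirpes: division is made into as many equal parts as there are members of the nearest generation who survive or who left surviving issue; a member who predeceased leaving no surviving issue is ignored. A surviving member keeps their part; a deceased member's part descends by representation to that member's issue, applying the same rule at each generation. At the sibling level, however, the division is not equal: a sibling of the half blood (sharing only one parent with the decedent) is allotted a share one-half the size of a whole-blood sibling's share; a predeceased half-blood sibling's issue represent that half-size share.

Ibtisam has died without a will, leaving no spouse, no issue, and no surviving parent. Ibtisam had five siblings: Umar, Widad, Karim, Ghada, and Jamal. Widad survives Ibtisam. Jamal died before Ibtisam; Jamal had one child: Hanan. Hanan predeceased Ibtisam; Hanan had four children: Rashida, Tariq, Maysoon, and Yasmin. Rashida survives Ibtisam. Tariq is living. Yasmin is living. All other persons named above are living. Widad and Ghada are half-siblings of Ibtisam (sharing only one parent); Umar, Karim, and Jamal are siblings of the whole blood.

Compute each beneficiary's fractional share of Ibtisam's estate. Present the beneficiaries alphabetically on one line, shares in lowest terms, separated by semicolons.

No spouse, descendants, or parent survives, so the estate passes to Ibtisam's siblings per stirpes.
Half-blood siblings count for one-half the weight of whole-blood siblings at the initial division.
Dividing 1 in proportion to weights (total weight 4): Umar (weight 1) → 1/4; Widad (weight 1/2) → 1/8; Karim (weight 1) → 1/4; Ghada (weight 1/2) → 1/8; Jamal (weight 1) → 1/4.
Umar is living and takes 1/4.
Widad is living and takes 1/8.
Karim is living and takes 1/4.
Ghada is living and takes 1/8.
Jamal predeceased; the 1/4 allotted to Jamal's branch passes to Jamal's issue by representation.
Hanan's line is the sole branch at this level, so the full 1/4 passes to Hanan's issue by representation.
The 1/4 is divided into 4 equal shares of 1/16 among Rashida, Tariq, Maysoon, Yasmin.
Rashida is living and takes 1/16.
Tariq is living and takes 1/16.
Maysoon is living and takes 1/16.
Yasmin is living and takes 1/16.

Ghada 1/8; Karim 1/4; Maysoon 1/16; Rashida 1/16; Tariq 1/16; Umar 1/4; Widad 1/8; Yasmin 1/16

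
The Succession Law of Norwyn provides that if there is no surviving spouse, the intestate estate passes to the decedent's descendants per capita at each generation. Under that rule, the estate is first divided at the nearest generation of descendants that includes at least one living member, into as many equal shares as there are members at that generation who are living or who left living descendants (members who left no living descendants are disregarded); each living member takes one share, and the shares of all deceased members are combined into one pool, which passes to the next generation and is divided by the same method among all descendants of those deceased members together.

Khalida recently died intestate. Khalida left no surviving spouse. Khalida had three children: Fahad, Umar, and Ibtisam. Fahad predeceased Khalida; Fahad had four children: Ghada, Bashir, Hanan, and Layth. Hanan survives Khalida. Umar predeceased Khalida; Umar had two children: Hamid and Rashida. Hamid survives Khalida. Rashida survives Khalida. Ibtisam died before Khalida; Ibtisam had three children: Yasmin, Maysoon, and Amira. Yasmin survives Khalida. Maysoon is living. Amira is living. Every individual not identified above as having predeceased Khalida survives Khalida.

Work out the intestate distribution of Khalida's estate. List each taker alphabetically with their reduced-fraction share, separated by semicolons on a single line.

There is no surviving spouse, so the entire estate passes to Khalida's descendants per capita at each generation.
No one at generation 1 (Fahad, Umar, Ibtisam) is living; moving to the next generation.
At generation 2 (Ghada, Bashir, Hanan, Layth, Hamid, Rashida, Yasmin, Maysoon, Amira) there are 9 shares of (1)/9 = 1/9 each.
Living: Ghada, Bashir, Hanan, Layth, Hamid, Rashida, Yasmin, Maysoon, and Amira — each takes 1/9.

Amira 1/9; Bashir 1/9; Ghada 1/9; Hamid 1/9; Hanan 1/9; Layth 1/9; Maysoon 1/9; Rashida 1/9; Yasmin 1/9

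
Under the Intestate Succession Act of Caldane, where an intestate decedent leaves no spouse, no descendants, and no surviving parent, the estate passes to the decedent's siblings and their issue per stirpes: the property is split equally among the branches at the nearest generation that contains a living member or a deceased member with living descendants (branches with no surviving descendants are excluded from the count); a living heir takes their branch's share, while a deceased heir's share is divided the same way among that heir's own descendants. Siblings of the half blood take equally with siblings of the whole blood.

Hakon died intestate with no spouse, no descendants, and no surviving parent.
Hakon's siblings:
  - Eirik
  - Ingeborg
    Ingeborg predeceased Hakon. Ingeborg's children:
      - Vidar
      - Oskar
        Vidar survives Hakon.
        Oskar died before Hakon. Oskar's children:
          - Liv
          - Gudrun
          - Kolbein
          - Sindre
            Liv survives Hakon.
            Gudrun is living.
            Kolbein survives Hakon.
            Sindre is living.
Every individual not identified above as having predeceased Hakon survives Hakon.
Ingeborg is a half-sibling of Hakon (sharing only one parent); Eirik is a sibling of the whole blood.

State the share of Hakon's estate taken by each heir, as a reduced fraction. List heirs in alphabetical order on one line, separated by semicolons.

Eirik 1/2; Gudrun 1/16; Kolbein 1/16; Liv 1/16; Sindre 1/16; Vidar 1/4

No spouse, descendants, or parent survives, so the estate passes to Hakon's siblings per stirpes.
Half-blood and whole-blood siblings take equally under the stated rule.
The estate is divided into 2 equal shares of 1/2 among Eirik, Ingeborg.
Eirik is living and takes 1/2.
Ingeborg predeceased; the 1/2 allotted to Ingeborg's branch passes to Ingeborg's issue by representation.
The 1/2 is divided into 2 equal shares of 1/4 among Vidar, Oskar.
Vidar is living and takes 1/4.
Oskar predeceased; the 1/4 allotted to Oskar's branch passes to Oskar's issue by representation.
The 1/4 is divided into 4 equal shares of 1/16 among Liv, Gudrun, Kolbein, Sindre.
Liv is living and takes 1/16.
Gudrun is living and takes 1/16.
Kolbein is living and takes 1/16.
Sindre is living and takes 1/16.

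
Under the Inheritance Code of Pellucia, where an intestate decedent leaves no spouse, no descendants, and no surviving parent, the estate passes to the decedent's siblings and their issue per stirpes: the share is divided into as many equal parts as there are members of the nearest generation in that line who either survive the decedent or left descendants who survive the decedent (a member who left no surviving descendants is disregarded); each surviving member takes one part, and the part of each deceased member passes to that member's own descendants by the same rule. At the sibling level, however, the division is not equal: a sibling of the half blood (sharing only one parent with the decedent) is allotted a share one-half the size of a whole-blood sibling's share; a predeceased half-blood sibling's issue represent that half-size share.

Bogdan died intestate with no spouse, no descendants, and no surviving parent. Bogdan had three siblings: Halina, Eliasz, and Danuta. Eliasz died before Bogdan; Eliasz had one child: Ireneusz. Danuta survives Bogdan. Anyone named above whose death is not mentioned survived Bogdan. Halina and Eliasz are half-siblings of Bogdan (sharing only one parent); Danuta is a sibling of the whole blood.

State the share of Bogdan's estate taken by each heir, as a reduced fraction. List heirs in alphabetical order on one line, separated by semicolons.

Danuta 1/2; Halina 1/4; Ireneusz 1/4

No spouse, descendants, or parent survives, so the estate passes to Bogdan's siblings per stirpes.
Half-blood siblings count for one-half the weight of whole-blood siblings at the initial division.
Dividing 1 in proportion to weights (total weight 2): Halina (weight 1/2) → 1/4; Eliasz (weight 1/2) → 1/4; Danuta (weight 1) → 1/2.
Halina is living and takes 1/4.
Eliasz predeceased; the 1/4 allotted to Eliasz's branch passes to Eliasz's issue by representation.
Ireneusz is the sole taker at this level and receives the full 1/4.
Danuta is living and takes 1/2.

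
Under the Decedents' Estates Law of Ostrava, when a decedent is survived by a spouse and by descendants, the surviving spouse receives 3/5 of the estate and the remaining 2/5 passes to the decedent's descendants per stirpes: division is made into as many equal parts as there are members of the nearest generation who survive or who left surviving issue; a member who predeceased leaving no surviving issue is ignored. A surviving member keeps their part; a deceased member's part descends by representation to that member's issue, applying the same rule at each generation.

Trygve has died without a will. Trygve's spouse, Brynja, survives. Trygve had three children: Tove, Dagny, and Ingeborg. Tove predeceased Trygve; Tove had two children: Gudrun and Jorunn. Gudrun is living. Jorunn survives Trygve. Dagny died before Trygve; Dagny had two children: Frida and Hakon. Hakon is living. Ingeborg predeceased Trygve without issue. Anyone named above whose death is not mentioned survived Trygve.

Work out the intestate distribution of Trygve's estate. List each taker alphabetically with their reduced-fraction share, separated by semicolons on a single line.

Brynja 3/5; Frida 1/10; Gudrun 1/10; Hakon 1/10; Jorunn 1/10

Brynja, as surviving spouse, takes 3/5.
The remaining 2/5 passes to Trygve's descendants per stirpes.
Ingeborg left no surviving issue, so that branch lapses and is disregarded.
The 2/5 is divided into 2 equal shares of 1/5 among Tove, Dagny.
Tove predeceased; the 1/5 allotted to Tove's branch passes to Tove's issue by representation.
The 1/5 is divided into 2 equal shares of 1/10 among Gudrun, Jorunn.
Gudrun is living and takes 1/10.
Jorunn is living and takes 1/10.
Dagny predeceased; the 1/5 allotted to Dagny's branch passes to Dagny's issue by representation.
The 1/5 is divided into 2 equal shares of 1/10 among Frida, Hakon.
Frida is living and takes 1/10.
Hakon is living and takes 1/10.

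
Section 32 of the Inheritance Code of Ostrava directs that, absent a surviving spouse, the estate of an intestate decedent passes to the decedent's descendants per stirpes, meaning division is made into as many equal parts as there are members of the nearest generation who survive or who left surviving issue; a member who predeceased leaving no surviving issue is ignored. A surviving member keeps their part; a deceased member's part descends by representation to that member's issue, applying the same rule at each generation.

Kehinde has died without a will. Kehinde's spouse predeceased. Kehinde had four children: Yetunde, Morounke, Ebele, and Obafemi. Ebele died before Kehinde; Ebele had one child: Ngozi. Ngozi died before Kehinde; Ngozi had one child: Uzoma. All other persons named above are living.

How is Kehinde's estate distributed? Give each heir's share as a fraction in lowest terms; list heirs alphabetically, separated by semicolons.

There is no surviving spouse, so the entire estate passes to Kehinde's descendants per stirpes.
The estate is divided into 4 equal shares of 1/4 among Yetunde, Morounke, Ebele, Obafemi.
Yetunde is living and takes 1/4.
Morounke is living and takes 1/4.
Ebele predeceased; the 1/4 allotted to Ebele's branch passes to Ebele's issue by representation.
Ngozi's line is the sole branch at this level, so the full 1/4 passes to Ngozi's issue by representation.
Uzoma is the sole taker at this level and receives the full 1/4.
Obafemi is living and takes 1/4.

Morounke 1/4; Obafemi 1/4; Uzoma 1/4; Yetunde 1/4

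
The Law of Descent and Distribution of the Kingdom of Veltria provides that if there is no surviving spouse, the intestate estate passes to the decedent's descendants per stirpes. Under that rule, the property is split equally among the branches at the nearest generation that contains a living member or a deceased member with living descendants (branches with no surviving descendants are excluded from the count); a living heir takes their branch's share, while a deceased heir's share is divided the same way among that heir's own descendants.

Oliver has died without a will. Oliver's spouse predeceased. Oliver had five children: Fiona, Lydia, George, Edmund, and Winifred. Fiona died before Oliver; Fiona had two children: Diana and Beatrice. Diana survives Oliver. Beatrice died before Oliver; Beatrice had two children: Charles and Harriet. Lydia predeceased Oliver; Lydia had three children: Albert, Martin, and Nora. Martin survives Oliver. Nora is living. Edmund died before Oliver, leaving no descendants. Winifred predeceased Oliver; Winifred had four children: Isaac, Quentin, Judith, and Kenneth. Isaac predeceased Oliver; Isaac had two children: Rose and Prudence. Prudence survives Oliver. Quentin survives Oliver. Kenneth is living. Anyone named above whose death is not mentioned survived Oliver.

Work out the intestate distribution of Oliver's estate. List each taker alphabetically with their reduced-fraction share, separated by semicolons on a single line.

Albert 1/12; Charles 1/16; Diana 1/8; George 1/4; Harriet 1/16; Judith 1/16; Kenneth 1/16; Martin 1/12; Nora 1/12; Prudence 1/32; Quentin 1/16; Rose 1/32

There is no surviving spouse, so the entire estate passes to Oliver's descendants per stirpes.
Edmund left no surviving issue, so that branch lapses and is disregarded.
The estate is divided into 4 equal shares of 1/4 among Fiona, Lydia, George, Winifred.
Fiona predeceased; the 1/4 allotted to Fiona's branch passes to Fiona's issue by representation.
The 1/4 is divided into 2 equal shares of 1/8 among Diana, Beatrice.
Diana is living and takes 1/8.
Beatrice predeceased; the 1/8 allotted to Beatrice's branch passes to Beatrice's issue by representation.
The 1/8 is divided into 2 equal shares of 1/16 among Charles, Harriet.
Charles is living and takes 1/16.
Harriet is living and takes 1/16.
Lydia predeceased; the 1/4 allotted to Lydia's branch passes to Lydia's issue by representation.
The 1/4 is divided into 3 equal shares of 1/12 among Albert, Martin, Nora.
Albert is living and takes 1/12.
Martin is living and takes 1/12.
Nora is living and takes 1/12.
George is living and takes 1/4.
Winifred predeceased; the 1/4 allotted to Winifred's branch passes to Winifred's issue by representation.
The 1/4 is divided into 4 equal shares of 1/16 among Isaac, Quentin, Judith, Kenneth.
Isaac predeceased; the 1/16 allotted to Isaac's branch passes to Isaac's issue by representation.
The 1/16 is divided into 2 equal shares of 1/32 among Rose, Prudence.
Rose is living and takes 1/32.
Prudence is living and takes 1/32.
Quentin is living and takes 1/16.
Judith is living and takes 1/16.
Kenneth is living and takes 1/16.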